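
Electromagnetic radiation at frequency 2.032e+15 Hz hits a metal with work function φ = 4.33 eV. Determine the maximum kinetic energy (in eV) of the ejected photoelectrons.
4.0737 eV

Using Einstein's photoelectric equation: KE_max = hf - φ

First, calculate the photon energy:
E_photon = hf = (6.626×10⁻³⁴ J·s)(2.032e+15 Hz)
E_photon = 8.4037 eV

Then, the maximum kinetic energy:
KE_max = E_photon - φ = 8.4037 eV - 4.33 eV = 4.0737 eV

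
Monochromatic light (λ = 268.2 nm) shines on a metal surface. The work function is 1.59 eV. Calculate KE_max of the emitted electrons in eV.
3.0328 eV

Using Einstein's photoelectric equation: KE_max = hf - φ = hc/λ - φ

First, calculate the photon energy:
E_photon = hc/λ = (6.626×10⁻³⁴ J·s)(3×10⁸ m/s) / (268.2×10⁻⁹ m)
E_photon = 4.6228 eV

Then, the maximum kinetic energy:
KE_max = E_photon - φ = 4.6228 eV - 1.59 eV = 3.0328 eV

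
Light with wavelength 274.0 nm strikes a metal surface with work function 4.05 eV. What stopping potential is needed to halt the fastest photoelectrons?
0.4750 V

The stopping potential V_s satisfies: eV_s = KE_max

First, find KE_max using Einstein's equation:
E_photon = hc/λ = 4.5250 eV
KE_max = E_photon - φ = 4.5250 - 4.05 = 0.4750 eV

Since eV_s = KE_max:
V_s = KE_max/e = 0.4750 V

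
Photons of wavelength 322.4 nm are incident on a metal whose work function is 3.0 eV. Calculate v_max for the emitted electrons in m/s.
5.4541e+05 m/s

First, find the maximum kinetic energy:
E_photon = hc/λ = 3.8457 eV
KE_max = E_photon - φ = 3.8457 - 3.0 = 0.8457 eV

Convert to Joules: KE_max = 0.8457 × 1.602×10⁻¹⁹ J = 1.3549e-19 J

Then use KE = ½mv² to find velocity:
v = √(2·KE/m) = √(2 × 1.3549e-19 J / 9.109e-31 kg)
v = 5.4541e+05 m/s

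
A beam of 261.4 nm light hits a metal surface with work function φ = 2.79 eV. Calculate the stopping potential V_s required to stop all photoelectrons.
1.9531 V

The stopping potential V_s satisfies: eV_s = KE_max

First, find KE_max using Einstein's equation:
E_photon = hc/λ = 4.7431 eV
KE_max = E_photon - φ = 4.7431 - 2.79 = 1.9531 eV

Since eV_s = KE_max:
V_s = KE_max/e = 1.9531 V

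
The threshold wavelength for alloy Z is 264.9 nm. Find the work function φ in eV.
4.68 eV

At the threshold wavelength, photon energy equals work function:
φ = hc/λ₀

Calculating:
φ = (6.626×10⁻³⁴ J·s)(3×10⁸ m/s) / (264.9×10⁻⁹ m)
φ = 4.68 eV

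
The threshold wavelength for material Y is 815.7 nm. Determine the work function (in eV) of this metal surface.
1.52 eV

At the threshold wavelength, photon energy equals work function:
φ = hc/λ₀

Calculating:
φ = (6.626×10⁻³⁴ J·s)(3×10⁸ m/s) / (815.7×10⁻⁹ m)
φ = 1.52 eV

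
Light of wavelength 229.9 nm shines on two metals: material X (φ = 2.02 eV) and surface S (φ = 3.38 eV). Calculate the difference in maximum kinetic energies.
1.3600 eV

Using KE_max = hc/λ - φ for each metal:

Photon energy: E = hc/λ = 5.3930 eV

For material X (φ₁ = 2.02 eV):
KE₁ = E - φ₁ = 5.3930 - 2.02 = 3.3730 eV

For surface S (φ₂ = 3.38 eV):
KE₂ = E - φ₂ = 5.3930 - 3.38 = 2.0130 eV

Difference:
ΔKE = KE₁ - KE₂ = 3.3730 - 2.0130 = 1.3600 eV

Note: The difference equals the difference in work functions: 3.38 - 2.02 = 1.36 eV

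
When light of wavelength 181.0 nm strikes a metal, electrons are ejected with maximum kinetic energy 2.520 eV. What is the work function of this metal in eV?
4.33 eV

From Einstein's photoelectric equation: KE_max = hf - φ = hc/λ - φ

Rearranging for φ:
φ = hc/λ - KE_max

Calculate photon energy:
E_photon = hc/λ = 6.8500 eV

Therefore:
φ = 6.8500 - 2.520 = 4.33 eV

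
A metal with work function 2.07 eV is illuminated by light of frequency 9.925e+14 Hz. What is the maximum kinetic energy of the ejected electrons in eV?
2.0347 eV

Using Einstein's photoelectric equation: KE_max = hf - φ

First, calculate the photon energy:
E_photon = hf = (6.626×10⁻³⁴ J·s)(9.925e+14 Hz)
E_photon = 4.1047 eV

Then, the maximum kinetic energy:
KE_max = E_photon - φ = 4.1047 eV - 2.07 eV = 2.0347 eV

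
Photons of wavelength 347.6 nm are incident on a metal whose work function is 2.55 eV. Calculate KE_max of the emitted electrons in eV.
1.0169 eV

Using Einstein's photoelectric equation: KE_max = hf - φ = hc/λ - φ

First, calculate the photon energy:
E_photon = hc/λ = (6.626×10⁻³⁴ J·s)(3×10⁸ m/s) / (347.6×10⁻⁹ m)
E_photon = 3.5669 eV

Then, the maximum kinetic energy:
KE_max = E_photon - φ = 3.5669 eV - 2.55 eV = 1.0169 eV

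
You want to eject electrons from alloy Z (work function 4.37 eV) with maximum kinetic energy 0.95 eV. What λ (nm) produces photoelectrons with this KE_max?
233.05 nm

From Einstein's equation: KE_max = hc/λ - φ

Rearranging for λ:
hc/λ = KE_max + φ
λ = hc/(KE_max + φ)

Required photon energy:
E_photon = KE_max + φ = 0.95 + 4.37 = 5.32 eV

Required wavelength:
λ = hc/E_photon = (6.626×10⁻³⁴)(3×10⁸) / (5.32 × 1.602×10⁻¹⁹)
λ = 233.05 nm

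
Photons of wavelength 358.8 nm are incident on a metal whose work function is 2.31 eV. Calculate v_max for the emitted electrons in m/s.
6.3479e+05 m/s

First, find the maximum kinetic energy:
E_photon = hc/λ = 3.4555 eV
KE_max = E_photon - φ = 3.4555 - 2.31 = 1.1455 eV

Convert to Joules: KE_max = 1.1455 × 1.602×10⁻¹⁹ J = 1.8353e-19 J

Then use KE = ½mv² to find velocity:
v = √(2·KE/m) = √(2 × 1.8353e-19 J / 9.109e-31 kg)
v = 6.3479e+05 m/s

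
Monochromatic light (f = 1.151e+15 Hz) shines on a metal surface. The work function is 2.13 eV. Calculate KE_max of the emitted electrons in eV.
2.6302 eV

Using Einstein's photoelectric equation: KE_max = hf - φ

First, calculate the photon energy:
E_photon = hf = (6.626×10⁻³⁴ J·s)(1.151e+15 Hz)
E_photon = 4.7602 eV

Then, the maximum kinetic energy:
KE_max = E_photon - φ = 4.7602 eV - 2.13 eV = 2.6302 eV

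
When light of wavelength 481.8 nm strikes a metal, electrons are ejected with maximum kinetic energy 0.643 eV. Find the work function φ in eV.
1.93 eV

From Einstein's photoelectric equation: KE_max = hf - φ = hc/λ - φ

Rearranging for φ:
φ = hc/λ - KE_max

Calculate photon energy:
E_photon = hc/λ = 2.5734 eV

Therefore:
φ = 2.5734 - 0.643 = 1.93 eV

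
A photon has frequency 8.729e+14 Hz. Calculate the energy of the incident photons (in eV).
3.6100 eV

Using E = hf:

E = hf = (6.626×10⁻³⁴ J·s)(8.729e+14 Hz)
E = 3.6100 eV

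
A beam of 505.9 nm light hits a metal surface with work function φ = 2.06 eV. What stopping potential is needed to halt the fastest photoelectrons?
0.3908 V

The stopping potential V_s satisfies: eV_s = KE_max

First, find KE_max using Einstein's equation:
E_photon = hc/λ = 2.4508 eV
KE_max = E_photon - φ = 2.4508 - 2.06 = 0.3908 eV

Since eV_s = KE_max:
V_s = KE_max/e = 0.3908 V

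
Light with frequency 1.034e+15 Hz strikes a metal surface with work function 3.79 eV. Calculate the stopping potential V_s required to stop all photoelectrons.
0.4863 V

The stopping potential V_s satisfies: eV_s = KE_max

First, find KE_max using Einstein's equation:
E_photon = hf = (6.626×10⁻³⁴ J·s)(1.034e+15 Hz) = 4.2763 eV
KE_max = E_photon - φ = 4.2763 - 3.79 = 0.4863 eV

Since eV_s = KE_max:
V_s = KE_max/e = 0.4863 V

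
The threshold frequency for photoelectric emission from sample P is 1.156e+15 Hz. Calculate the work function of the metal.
4.78 eV

At the threshold frequency, photon energy equals work function:
φ = hf₀

Calculating:
φ = (6.626×10⁻³⁴ J·s)(1.156e+15 Hz)
φ = 4.78 eV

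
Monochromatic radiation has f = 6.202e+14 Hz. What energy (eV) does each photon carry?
2.5649 eV

Using E = hf:

E = hf = (6.626×10⁻³⁴ J·s)(6.202e+14 Hz)
E = 2.5649 eV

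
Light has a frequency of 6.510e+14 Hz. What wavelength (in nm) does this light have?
460.51 nm

Using the wave equation: c = fλ

Solving for wavelength:
λ = c/f = (3×10⁸ m/s) / (6.510e+14 Hz)
λ = 460.51 nm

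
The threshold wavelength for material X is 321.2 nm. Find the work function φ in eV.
3.86 eV

At the threshold wavelength, photon energy equals work function:
φ = hc/λ₀

Calculating:
φ = (6.626×10⁻³⁴ J·s)(3×10⁸ m/s) / (321.2×10⁻⁹ m)
φ = 3.86 eV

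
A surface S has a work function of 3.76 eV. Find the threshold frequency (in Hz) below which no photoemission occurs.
9.0916e+14 Hz

The threshold frequency is when the photon energy equals the work function:
hf₀ = φ

Solving for f₀:
f₀ = φ/h = (3.76 eV × 1.602×10⁻¹⁹ J/eV) / (6.626×10⁻³⁴ J·s)
f₀ = 9.0916e+14 Hz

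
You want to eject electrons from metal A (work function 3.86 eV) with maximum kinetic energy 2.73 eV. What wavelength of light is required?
188.14 nm

From Einstein's equation: KE_max = hc/λ - φ

Rearranging for λ:
hc/λ = KE_max + φ
λ = hc/(KE_max + φ)

Required photon energy:
E_photon = KE_max + φ = 2.73 + 3.86 = 6.59 eV

Required wavelength:
λ = hc/E_photon = (6.626×10⁻³⁴)(3×10⁸) / (6.59 × 1.602×10⁻¹⁹)
λ = 188.14 nm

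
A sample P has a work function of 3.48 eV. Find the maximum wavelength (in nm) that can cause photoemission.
356.28 nm

The threshold wavelength is when the photon energy equals the work function:
hc/λ₀ = φ

Solving for λ₀:
λ₀ = hc/φ = (6.626×10⁻³⁴ J·s)(3×10⁸ m/s) / (3.48 eV × 1.602×10⁻¹⁹ J/eV)
λ₀ = 356.28 nm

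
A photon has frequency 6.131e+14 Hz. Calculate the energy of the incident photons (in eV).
2.5356 eV

Using E = hf:

E = hf = (6.626×10⁻³⁴ J·s)(6.131e+14 Hz)
E = 2.5356 eV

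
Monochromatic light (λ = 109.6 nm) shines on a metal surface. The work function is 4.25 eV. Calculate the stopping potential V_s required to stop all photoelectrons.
7.0624 V

The stopping potential V_s satisfies: eV_s = KE_max

First, find KE_max using Einstein's equation:
E_photon = hc/λ = 11.3124 eV
KE_max = E_photon - φ = 11.3124 - 4.25 = 7.0624 eV

Since eV_s = KE_max:
V_s = KE_max/e = 7.0624 V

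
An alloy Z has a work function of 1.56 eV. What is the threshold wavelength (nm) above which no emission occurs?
794.77 nm

The threshold wavelength is when the photon energy equals the work function:
hc/λ₀ = φ

Solving for λ₀:
λ₀ = hc/φ = (6.626×10⁻³⁴ J·s)(3×10⁸ m/s) / (1.56 eV × 1.602×10⁻¹⁹ J/eV)
λ₀ = 794.77 nm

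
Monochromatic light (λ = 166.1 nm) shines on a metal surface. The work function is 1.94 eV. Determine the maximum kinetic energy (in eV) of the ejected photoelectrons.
5.5244 eV

Using Einstein's photoelectric equation: KE_max = hf - φ = hc/λ - φ

First, calculate the photon energy:
E_photon = hc/λ = (6.626×10⁻³⁴ J·s)(3×10⁸ m/s) / (166.1×10⁻⁹ m)
E_photon = 7.4644 eV

Then, the maximum kinetic energy:
KE_max = E_photon - φ = 7.4644 eV - 1.94 eV = 5.5244 eV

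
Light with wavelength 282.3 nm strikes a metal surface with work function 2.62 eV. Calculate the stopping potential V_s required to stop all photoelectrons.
1.7719 V

The stopping potential V_s satisfies: eV_s = KE_max

First, find KE_max using Einstein's equation:
E_photon = hc/λ = 4.3919 eV
KE_max = E_photon - φ = 4.3919 - 2.62 = 1.7719 eV

Since eV_s = KE_max:
V_s = KE_max/e = 1.7719 V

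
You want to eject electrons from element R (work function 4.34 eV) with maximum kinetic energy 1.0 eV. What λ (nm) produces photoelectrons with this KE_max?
232.18 nm

From Einstein's equation: KE_max = hc/λ - φ

Rearranging for λ:
hc/λ = KE_max + φ
λ = hc/(KE_max + φ)

Required photon energy:
E_photon = KE_max + φ = 1.0 + 4.34 = 5.34 eV

Required wavelength:
λ = hc/E_photon = (6.626×10⁻³⁴)(3×10⁸) / (5.34 × 1.602×10⁻¹⁹)
λ = 232.18 nm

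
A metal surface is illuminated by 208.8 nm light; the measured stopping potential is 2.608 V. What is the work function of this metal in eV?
3.33 eV

The stopping potential gives the maximum kinetic energy: KE_max = eV_s = 2.608 eV

From Einstein's photoelectric equation: KE_max = hc/λ - φ
Rearranging: φ = hc/λ - KE_max

Calculate photon energy:
E_photon = hc/λ = (6.626×10⁻³⁴ J·s)(3×10⁸ m/s) / (208.8×10⁻⁹ m) = 5.9379 eV

Therefore:
φ = 5.9379 - 2.608 = 3.33 eV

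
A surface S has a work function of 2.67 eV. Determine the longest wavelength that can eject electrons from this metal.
464.36 nm

The threshold wavelength is when the photon energy equals the work function:
hc/λ₀ = φ

Solving for λ₀:
λ₀ = hc/φ = (6.626×10⁻³⁴ J·s)(3×10⁸ m/s) / (2.67 eV × 1.602×10⁻¹⁹ J/eV)
λ₀ = 464.36 nm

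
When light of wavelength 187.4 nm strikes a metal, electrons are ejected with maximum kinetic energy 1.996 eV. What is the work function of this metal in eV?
4.62 eV

From Einstein's photoelectric equation: KE_max = hf - φ = hc/λ - φ

Rearranging for φ:
φ = hc/λ - KE_max

Calculate photon energy:
E_photon = hc/λ = 6.6160 eV

Therefore:
φ = 6.6160 - 1.996 = 4.62 eV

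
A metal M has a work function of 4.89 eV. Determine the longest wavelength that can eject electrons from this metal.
253.55 nm

The threshold wavelength is when the photon energy equals the work function:
hc/λ₀ = φ

Solving for λ₀:
λ₀ = hc/φ = (6.626×10⁻³⁴ J·s)(3×10⁸ m/s) / (4.89 eV × 1.602×10⁻¹⁹ J/eV)
λ₀ = 253.55 nm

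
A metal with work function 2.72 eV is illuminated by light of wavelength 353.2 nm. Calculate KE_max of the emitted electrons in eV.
0.7903 eV

Using Einstein's photoelectric equation: KE_max = hf - φ = hc/λ - φ

First, calculate the photon energy:
E_photon = hc/λ = (6.626×10⁻³⁴ J·s)(3×10⁸ m/s) / (353.2×10⁻⁹ m)
E_photon = 3.5103 eV

Then, the maximum kinetic energy:
KE_max = E_photon - φ = 3.5103 eV - 2.72 eV = 0.7903 eV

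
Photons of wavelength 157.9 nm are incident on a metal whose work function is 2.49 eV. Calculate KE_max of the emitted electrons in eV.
5.3621 eV

Using Einstein's photoelectric equation: KE_max = hf - φ = hc/λ - φ

First, calculate the photon energy:
E_photon = hc/λ = (6.626×10⁻³⁴ J·s)(3×10⁸ m/s) / (157.9×10⁻⁹ m)
E_photon = 7.8521 eV

Then, the maximum kinetic energy:
KE_max = E_photon - φ = 7.8521 eV - 2.49 eV = 5.3621 eV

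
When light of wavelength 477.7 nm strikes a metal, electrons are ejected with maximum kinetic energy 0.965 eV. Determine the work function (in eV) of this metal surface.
1.63 eV

From Einstein's photoelectric equation: KE_max = hf - φ = hc/λ - φ

Rearranging for φ:
φ = hc/λ - KE_max

Calculate photon energy:
E_photon = hc/λ = 2.5954 eV

Therefore:
φ = 2.5954 - 0.965 = 1.63 eV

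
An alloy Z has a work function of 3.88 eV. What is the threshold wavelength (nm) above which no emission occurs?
319.55 nm

The threshold wavelength is when the photon energy equals the work function:
hc/λ₀ = φ

Solving for λ₀:
λ₀ = hc/φ = (6.626×10⁻³⁴ J·s)(3×10⁸ m/s) / (3.88 eV × 1.602×10⁻¹⁹ J/eV)
λ₀ = 319.55 nm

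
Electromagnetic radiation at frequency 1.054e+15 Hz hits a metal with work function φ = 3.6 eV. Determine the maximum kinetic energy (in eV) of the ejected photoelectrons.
0.7590 eV

Using Einstein's photoelectric equation: KE_max = hf - φ

First, calculate the photon energy:
E_photon = hf = (6.626×10⁻³⁴ J·s)(1.054e+15 Hz)
E_photon = 4.3590 eV

Then, the maximum kinetic energy:
KE_max = E_photon - φ = 4.3590 eV - 3.6 eV = 0.7590 eV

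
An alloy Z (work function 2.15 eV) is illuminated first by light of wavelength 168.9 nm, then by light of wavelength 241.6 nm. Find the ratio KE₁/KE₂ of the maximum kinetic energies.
1.7408

Using Einstein's equation: KE_max = hc/λ - φ

For λ₁ = 168.9 nm:
E₁ = hc/λ₁ = 7.3407 eV
KE₁ = E₁ - φ = 7.3407 - 2.15 = 5.1907 eV

For λ₂ = 241.6 nm:
E₂ = hc/λ₂ = 5.1318 eV
KE₂ = E₂ - φ = 5.1318 - 2.15 = 2.9818 eV

Ratio: KE₁/KE₂ = 5.1907/2.9818 = 1.7408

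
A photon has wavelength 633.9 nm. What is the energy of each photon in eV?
1.9559 eV

Using E = hf = hc/λ:

E = hc/λ = (6.626×10⁻³⁴ J·s)(3×10⁸ m/s) / (633.9×10⁻⁹ m)
E = 1.9559 eV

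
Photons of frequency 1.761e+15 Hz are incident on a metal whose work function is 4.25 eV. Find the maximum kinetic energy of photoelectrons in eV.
3.0329 eV

Using Einstein's photoelectric equation: KE_max = hf - φ

First, calculate the photon energy:
E_photon = hf = (6.626×10⁻³⁴ J·s)(1.761e+15 Hz)
E_photon = 7.2829 eV

Then, the maximum kinetic energy:
KE_max = E_photon - φ = 7.2829 eV - 4.25 eV = 3.0329 eV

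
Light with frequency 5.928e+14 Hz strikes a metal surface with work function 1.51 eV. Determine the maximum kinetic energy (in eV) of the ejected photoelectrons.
0.9416 eV

Using Einstein's photoelectric equation: KE_max = hf - φ

First, calculate the photon energy:
E_photon = hf = (6.626×10⁻³⁴ J·s)(5.928e+14 Hz)
E_photon = 2.4516 eV

Then, the maximum kinetic energy:
KE_max = E_photon - φ = 2.4516 eV - 1.51 eV = 0.9416 eV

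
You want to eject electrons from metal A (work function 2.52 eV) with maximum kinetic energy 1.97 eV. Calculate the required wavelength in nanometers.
276.13 nm

From Einstein's equation: KE_max = hc/λ - φ

Rearranging for λ:
hc/λ = KE_max + φ
λ = hc/(KE_max + φ)

Required photon energy:
E_photon = KE_max + φ = 1.97 + 2.52 = 4.49 eV

Required wavelength:
λ = hc/E_photon = (6.626×10⁻³⁴)(3×10⁸) / (4.49 × 1.602×10⁻¹⁹)
λ = 276.13 nm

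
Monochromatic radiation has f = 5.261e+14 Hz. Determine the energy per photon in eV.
2.1758 eV

Using E = hf:

E = hf = (6.626×10⁻³⁴ J·s)(5.261e+14 Hz)
E = 2.1758 eV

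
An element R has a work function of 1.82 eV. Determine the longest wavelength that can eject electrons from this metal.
681.23 nm

The threshold wavelength is when the photon energy equals the work function:
hc/λ₀ = φ

Solving for λ₀:
λ₀ = hc/φ = (6.626×10⁻³⁴ J·s)(3×10⁸ m/s) / (1.82 eV × 1.602×10⁻¹⁹ J/eV)
λ₀ = 681.23 nm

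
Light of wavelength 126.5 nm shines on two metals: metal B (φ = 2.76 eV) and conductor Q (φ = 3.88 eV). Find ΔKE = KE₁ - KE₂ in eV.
1.1200 eV

Using KE_max = hc/λ - φ for each metal:

Photon energy: E = hc/λ = 9.8011 eV

For metal B (φ₁ = 2.76 eV):
KE₁ = E - φ₁ = 9.8011 - 2.76 = 7.0411 eV

For conductor Q (φ₂ = 3.88 eV):
KE₂ = E - φ₂ = 9.8011 - 3.88 = 5.9211 eV

Difference:
ΔKE = KE₁ - KE₂ = 7.0411 - 5.9211 = 1.1200 eV

Note: The difference equals the difference in work functions: 3.88 - 2.76 = 1.12 eV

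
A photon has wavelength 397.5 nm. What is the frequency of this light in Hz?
7.5419e+14 Hz

Using the wave equation: c = fλ

Solving for frequency:
f = c/λ = (3×10⁸ m/s) / (397.5×10⁻⁹ m)
f = 7.5419e+14 Hz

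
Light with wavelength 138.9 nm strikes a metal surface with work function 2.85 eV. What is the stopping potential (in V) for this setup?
6.0761 V

The stopping potential V_s satisfies: eV_s = KE_max

First, find KE_max using Einstein's equation:
E_photon = hc/λ = 8.9261 eV
KE_max = E_photon - φ = 8.9261 - 2.85 = 6.0761 eV

Since eV_s = KE_max:
V_s = KE_max/e = 6.0761 V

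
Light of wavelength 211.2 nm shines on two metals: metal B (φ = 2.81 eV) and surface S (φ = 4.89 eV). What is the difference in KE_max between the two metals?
2.0800 eV

Using KE_max = hc/λ - φ for each metal:

Photon energy: E = hc/λ = 5.8705 eV

For metal B (φ₁ = 2.81 eV):
KE₁ = E - φ₁ = 5.8705 - 2.81 = 3.0605 eV

For surface S (φ₂ = 4.89 eV):
KE₂ = E - φ₂ = 5.8705 - 4.89 = 0.9805 eV

Difference:
ΔKE = KE₁ - KE₂ = 3.0605 - 0.9805 = 2.0800 eV

Note: The difference equals the difference in work functions: 4.89 - 2.81 = 2.08 eV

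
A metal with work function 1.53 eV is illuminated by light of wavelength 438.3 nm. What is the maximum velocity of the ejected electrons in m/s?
6.7591e+05 m/s

First, find the maximum kinetic energy:
E_photon = hc/λ = 2.8288 eV
KE_max = E_photon - φ = 2.8288 - 1.53 = 1.2988 eV

Convert to Joules: KE_max = 1.2988 × 1.602×10⁻¹⁹ J = 2.0808e-19 J

Then use KE = ½mv² to find velocity:
v = √(2·KE/m) = √(2 × 2.0808e-19 J / 9.109e-31 kg)
v = 6.7591e+05 m/s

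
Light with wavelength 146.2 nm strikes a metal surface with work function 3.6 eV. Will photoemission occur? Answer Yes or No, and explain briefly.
Yes

For photoemission, the photon energy must exceed the work function.

Photon energy: E = hc/λ = 8.4805 eV
Work function: φ = 3.6 eV

Since E_photon (8.4805 eV) > φ (3.6 eV), photoemission WILL occur.
The threshold wavelength is λ₀ = hc/φ = 344.4 nm.
Since 146.2 nm < 344.4 nm, the light has sufficient energy.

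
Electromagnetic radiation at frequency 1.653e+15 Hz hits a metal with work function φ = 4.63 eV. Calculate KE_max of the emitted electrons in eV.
2.2063 eV

Using Einstein's photoelectric equation: KE_max = hf - φ

First, calculate the photon energy:
E_photon = hf = (6.626×10⁻³⁴ J·s)(1.653e+15 Hz)
E_photon = 6.8363 eV

Then, the maximum kinetic energy:
KE_max = E_photon - φ = 6.8363 eV - 4.63 eV = 2.2063 eV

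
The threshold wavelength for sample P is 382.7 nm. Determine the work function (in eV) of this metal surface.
3.24 eV

At the threshold wavelength, photon energy equals work function:
φ = hc/λ₀

Calculating:
φ = (6.626×10⁻³⁴ J·s)(3×10⁸ m/s) / (382.7×10⁻⁹ m)
φ = 3.24 eV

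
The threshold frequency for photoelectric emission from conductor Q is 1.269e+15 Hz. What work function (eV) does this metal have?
5.25 eV

At the threshold frequency, photon energy equals work function:
φ = hf₀

Calculating:
φ = (6.626×10⁻³⁴ J·s)(1.269e+15 Hz)
φ = 5.25 eV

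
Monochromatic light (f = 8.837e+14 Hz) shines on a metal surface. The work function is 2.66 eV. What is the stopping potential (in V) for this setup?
0.9947 V

The stopping potential V_s satisfies: eV_s = KE_max

First, find KE_max using Einstein's equation:
E_photon = hf = (6.626×10⁻³⁴ J·s)(8.837e+14 Hz) = 3.6547 eV
KE_max = E_photon - φ = 3.6547 - 2.66 = 0.9947 eV

Since eV_s = KE_max:
V_s = KE_max/e = 0.9947 V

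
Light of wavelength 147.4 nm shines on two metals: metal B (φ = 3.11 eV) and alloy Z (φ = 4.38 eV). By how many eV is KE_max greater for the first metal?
1.2700 eV

Using KE_max = hc/λ - φ for each metal:

Photon energy: E = hc/λ = 8.4114 eV

For metal B (φ₁ = 3.11 eV):
KE₁ = E - φ₁ = 8.4114 - 3.11 = 5.3014 eV

For alloy Z (φ₂ = 4.38 eV):
KE₂ = E - φ₂ = 8.4114 - 4.38 = 4.0314 eV

Difference:
ΔKE = KE₁ - KE₂ = 5.3014 - 4.0314 = 1.2700 eV

Note: The difference equals the difference in work functions: 4.38 - 3.11 = 1.27 eV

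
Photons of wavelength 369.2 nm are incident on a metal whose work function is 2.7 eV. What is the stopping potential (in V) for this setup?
0.6582 V

The stopping potential V_s satisfies: eV_s = KE_max

First, find KE_max using Einstein's equation:
E_photon = hc/λ = 3.3582 eV
KE_max = E_photon - φ = 3.3582 - 2.7 = 0.6582 eV

Since eV_s = KE_max:
V_s = KE_max/e = 0.6582 V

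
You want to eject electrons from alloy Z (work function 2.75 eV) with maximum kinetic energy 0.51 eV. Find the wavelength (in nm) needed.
380.32 nm

From Einstein's equation: KE_max = hc/λ - φ

Rearranging for λ:
hc/λ = KE_max + φ
λ = hc/(KE_max + φ)

Required photon energy:
E_photon = KE_max + φ = 0.51 + 2.75 = 3.26 eV

Required wavelength:
λ = hc/E_photon = (6.626×10⁻³⁴)(3×10⁸) / (3.26 × 1.602×10⁻¹⁹)
λ = 380.32 nm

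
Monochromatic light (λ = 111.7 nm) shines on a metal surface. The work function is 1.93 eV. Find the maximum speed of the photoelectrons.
1.7960e+06 m/s

First, find the maximum kinetic energy:
E_photon = hc/λ = 11.0997 eV
KE_max = E_photon - φ = 11.0997 - 1.93 = 9.1697 eV

Convert to Joules: KE_max = 9.1697 × 1.602×10⁻¹⁹ J = 1.4692e-18 J

Then use KE = ½mv² to find velocity:
v = √(2·KE/m) = √(2 × 1.4692e-18 J / 9.109e-31 kg)
v = 1.7960e+06 m/s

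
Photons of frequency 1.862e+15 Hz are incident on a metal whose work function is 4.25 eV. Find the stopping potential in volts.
3.4506 V

The stopping potential V_s satisfies: eV_s = KE_max

First, find KE_max using Einstein's equation:
E_photon = hf = (6.626×10⁻³⁴ J·s)(1.862e+15 Hz) = 7.7006 eV
KE_max = E_photon - φ = 7.7006 - 4.25 = 3.4506 eV

Since eV_s = KE_max:
V_s = KE_max/e = 3.4506 V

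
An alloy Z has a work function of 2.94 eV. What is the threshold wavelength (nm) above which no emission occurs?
421.71 nm

The threshold wavelength is when the photon energy equals the work function:
hc/λ₀ = φ

Solving for λ₀:
λ₀ = hc/φ = (6.626×10⁻³⁴ J·s)(3×10⁸ m/s) / (2.94 eV × 1.602×10⁻¹⁹ J/eV)
λ₀ = 421.71 nm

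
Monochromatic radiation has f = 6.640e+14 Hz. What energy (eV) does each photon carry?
2.7461 eV

Using E = hf:

E = hf = (6.626×10⁻³⁴ J·s)(6.640e+14 Hz)
E = 2.7461 eV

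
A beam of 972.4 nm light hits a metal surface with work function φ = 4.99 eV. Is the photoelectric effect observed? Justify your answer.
No

For photoemission, the photon energy must exceed the work function.

Photon energy: E = hc/λ = 1.2750 eV
Work function: φ = 4.99 eV

Since E_photon (1.2750 eV) < φ (4.99 eV), photoemission will NOT occur.
The threshold wavelength is λ₀ = hc/φ = 248.5 nm.
Since 972.4 nm > 248.5 nm, the photons lack sufficient energy.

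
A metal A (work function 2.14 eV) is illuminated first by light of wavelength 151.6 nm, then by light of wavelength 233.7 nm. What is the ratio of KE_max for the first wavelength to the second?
1.9077

Using Einstein's equation: KE_max = hc/λ - φ

For λ₁ = 151.6 nm:
E₁ = hc/λ₁ = 8.1784 eV
KE₁ = E₁ - φ = 8.1784 - 2.14 = 6.0384 eV

For λ₂ = 233.7 nm:
E₂ = hc/λ₂ = 5.3053 eV
KE₂ = E₂ - φ = 5.3053 - 2.14 = 3.1653 eV

Ratio: KE₁/KE₂ = 6.0384/3.1653 = 1.9077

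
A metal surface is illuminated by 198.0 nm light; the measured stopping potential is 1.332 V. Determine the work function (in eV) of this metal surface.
4.93 eV

The stopping potential gives the maximum kinetic energy: KE_max = eV_s = 1.332 eV

From Einstein's photoelectric equation: KE_max = hc/λ - φ
Rearranging: φ = hc/λ - KE_max

Calculate photon energy:
E_photon = hc/λ = (6.626×10⁻³⁴ J·s)(3×10⁸ m/s) / (198.0×10⁻⁹ m) = 6.2618 eV

Therefore:
φ = 6.2618 - 1.332 = 4.93 eV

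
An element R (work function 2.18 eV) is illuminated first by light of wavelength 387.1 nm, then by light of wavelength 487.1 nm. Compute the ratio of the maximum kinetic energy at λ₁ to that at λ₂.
2.7997

Using Einstein's equation: KE_max = hc/λ - φ

For λ₁ = 387.1 nm:
E₁ = hc/λ₁ = 3.2029 eV
KE₁ = E₁ - φ = 3.2029 - 2.18 = 1.0229 eV

For λ₂ = 487.1 nm:
E₂ = hc/λ₂ = 2.5454 eV
KE₂ = E₂ - φ = 2.5454 - 2.18 = 0.3654 eV

Ratio: KE₁/KE₂ = 1.0229/0.3654 = 2.7997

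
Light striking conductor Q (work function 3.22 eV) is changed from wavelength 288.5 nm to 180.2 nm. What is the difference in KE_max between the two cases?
2.5828 eV

Using Einstein's equation: KE_max = hc/λ - φ

For λ₁ = 288.5 nm:
KE₁ = hc/λ₁ - φ = 4.2975 - 3.22 = 1.0775 eV

For λ₂ = 180.2 nm:
KE₂ = hc/λ₂ - φ = 6.8804 - 3.22 = 3.6604 eV

Change in KE:
ΔKE = KE₂ - KE₁ = 3.6604 - 1.0775 = 2.5828 eV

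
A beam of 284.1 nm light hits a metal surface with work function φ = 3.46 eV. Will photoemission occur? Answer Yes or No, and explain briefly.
Yes

For photoemission, the photon energy must exceed the work function.

Photon energy: E = hc/λ = 4.3641 eV
Work function: φ = 3.46 eV

Since E_photon (4.3641 eV) > φ (3.46 eV), photoemission WILL occur.
The threshold wavelength is λ₀ = hc/φ = 358.3 nm.
Since 284.1 nm < 358.3 nm, the light has sufficient energy.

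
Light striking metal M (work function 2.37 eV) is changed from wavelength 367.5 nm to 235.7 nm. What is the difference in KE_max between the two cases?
1.8865 eV

Using Einstein's equation: KE_max = hc/λ - φ

For λ₁ = 367.5 nm:
KE₁ = hc/λ₁ - φ = 3.3737 - 2.37 = 1.0037 eV

For λ₂ = 235.7 nm:
KE₂ = hc/λ₂ - φ = 5.2603 - 2.37 = 2.8903 eV

Change in KE:
ΔKE = KE₂ - KE₁ = 2.8903 - 1.0037 = 1.8865 eV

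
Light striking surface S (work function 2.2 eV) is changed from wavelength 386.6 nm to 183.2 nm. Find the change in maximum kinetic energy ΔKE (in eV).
3.5607 eV

Using Einstein's equation: KE_max = hc/λ - φ

For λ₁ = 386.6 nm:
KE₁ = hc/λ₁ - φ = 3.2070 - 2.2 = 1.0070 eV

For λ₂ = 183.2 nm:
KE₂ = hc/λ₂ - φ = 6.7677 - 2.2 = 4.5677 eV

Change in KE:
ΔKE = KE₂ - KE₁ = 4.5677 - 1.0070 = 3.5607 eV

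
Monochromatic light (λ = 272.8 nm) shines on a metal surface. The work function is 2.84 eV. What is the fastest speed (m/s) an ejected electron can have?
7.7441e+05 m/s

First, find the maximum kinetic energy:
E_photon = hc/λ = 4.5449 eV
KE_max = E_photon - φ = 4.5449 - 2.84 = 1.7049 eV

Convert to Joules: KE_max = 1.7049 × 1.602×10⁻¹⁹ J = 2.7315e-19 J

Then use KE = ½mv² to find velocity:
v = √(2·KE/m) = √(2 × 2.7315e-19 J / 9.109e-31 kg)
v = 7.7441e+05 m/s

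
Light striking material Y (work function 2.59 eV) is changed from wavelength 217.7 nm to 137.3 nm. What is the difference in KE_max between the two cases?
3.3350 eV

Using Einstein's equation: KE_max = hc/λ - φ

For λ₁ = 217.7 nm:
KE₁ = hc/λ₁ - φ = 5.6952 - 2.59 = 3.1052 eV

For λ₂ = 137.3 nm:
KE₂ = hc/λ₂ - φ = 9.0302 - 2.59 = 6.4402 eV

Change in KE:
ΔKE = KE₂ - KE₁ = 6.4402 - 3.1052 = 3.3350 eV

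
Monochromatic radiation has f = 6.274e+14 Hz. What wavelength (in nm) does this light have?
477.83 nm

Using the wave equation: c = fλ

Solving for wavelength:
λ = c/f = (3×10⁸ m/s) / (6.274e+14 Hz)
λ = 477.83 nm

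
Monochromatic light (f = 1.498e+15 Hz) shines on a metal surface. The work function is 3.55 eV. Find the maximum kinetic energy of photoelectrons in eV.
2.6452 eV

Using Einstein's photoelectric equation: KE_max = hf - φ

First, calculate the photon energy:
E_photon = hf = (6.626×10⁻³⁴ J·s)(1.498e+15 Hz)
E_photon = 6.1952 eV

Then, the maximum kinetic energy:
KE_max = E_photon - φ = 6.1952 eV - 3.55 eV = 2.6452 eV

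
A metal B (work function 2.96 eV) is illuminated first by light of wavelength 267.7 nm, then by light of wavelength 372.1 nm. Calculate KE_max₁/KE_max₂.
4.4930

Using Einstein's equation: KE_max = hc/λ - φ

For λ₁ = 267.7 nm:
E₁ = hc/λ₁ = 4.6315 eV
KE₁ = E₁ - φ = 4.6315 - 2.96 = 1.6715 eV

For λ₂ = 372.1 nm:
E₂ = hc/λ₂ = 3.3320 eV
KE₂ = E₂ - φ = 3.3320 - 2.96 = 0.3720 eV

Ratio: KE₁/KE₂ = 1.6715/0.3720 = 4.4930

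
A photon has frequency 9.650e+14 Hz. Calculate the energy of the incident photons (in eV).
3.9909 eV

Using E = hf:

E = hf = (6.626×10⁻³⁴ J·s)(9.650e+14 Hz)
E = 3.9909 eV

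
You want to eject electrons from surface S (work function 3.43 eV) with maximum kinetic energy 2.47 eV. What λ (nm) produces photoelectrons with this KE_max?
210.14 nm

From Einstein's equation: KE_max = hc/λ - φ

Rearranging for λ:
hc/λ = KE_max + φ
λ = hc/(KE_max + φ)

Required photon energy:
E_photon = KE_max + φ = 2.47 + 3.43 = 5.90 eV

Required wavelength:
λ = hc/E_photon = (6.626×10⁻³⁴)(3×10⁸) / (5.90 × 1.602×10⁻¹⁹)
λ = 210.14 nm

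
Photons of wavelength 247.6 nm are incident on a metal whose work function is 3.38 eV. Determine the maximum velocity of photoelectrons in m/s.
7.5662e+05 m/s

First, find the maximum kinetic energy:
E_photon = hc/λ = 5.0074 eV
KE_max = E_photon - φ = 5.0074 - 3.38 = 1.6274 eV

Convert to Joules: KE_max = 1.6274 × 1.602×10⁻¹⁹ J = 2.6074e-19 J

Then use KE = ½mv² to find velocity:
v = √(2·KE/m) = √(2 × 2.6074e-19 J / 9.109e-31 kg)
v = 7.5662e+05 m/s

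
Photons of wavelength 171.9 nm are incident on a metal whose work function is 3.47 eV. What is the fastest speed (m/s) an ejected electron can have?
1.1474e+06 m/s

First, find the maximum kinetic energy:
E_photon = hc/λ = 7.2126 eV
KE_max = E_photon - φ = 7.2126 - 3.47 = 3.7426 eV

Convert to Joules: KE_max = 3.7426 × 1.602×10⁻¹⁹ J = 5.9963e-19 J

Then use KE = ½mv² to find velocity:
v = √(2·KE/m) = √(2 × 5.9963e-19 J / 9.109e-31 kg)
v = 1.1474e+06 m/s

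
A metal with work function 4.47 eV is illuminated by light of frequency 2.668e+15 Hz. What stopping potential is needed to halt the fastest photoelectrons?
6.5640 V

The stopping potential V_s satisfies: eV_s = KE_max

First, find KE_max using Einstein's equation:
E_photon = hf = (6.626×10⁻³⁴ J·s)(2.668e+15 Hz) = 11.0340 eV
KE_max = E_photon - φ = 11.0340 - 4.47 = 6.5640 eV

Since eV_s = KE_max:
V_s = KE_max/e = 6.5640 V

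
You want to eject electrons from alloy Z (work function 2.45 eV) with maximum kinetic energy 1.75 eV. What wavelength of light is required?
295.20 nm

From Einstein's equation: KE_max = hc/λ - φ

Rearranging for λ:
hc/λ = KE_max + φ
λ = hc/(KE_max + φ)

Required photon energy:
E_photon = KE_max + φ = 1.75 + 2.45 = 4.20 eV

Required wavelength:
λ = hc/E_photon = (6.626×10⁻³⁴)(3×10⁸) / (4.20 × 1.602×10⁻¹⁹)
λ = 295.20 nm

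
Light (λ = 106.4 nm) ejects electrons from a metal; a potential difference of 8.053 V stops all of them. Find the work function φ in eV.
3.60 eV

The stopping potential gives the maximum kinetic energy: KE_max = eV_s = 8.053 eV

From Einstein's photoelectric equation: KE_max = hc/λ - φ
Rearranging: φ = hc/λ - KE_max

Calculate photon energy:
E_photon = hc/λ = (6.626×10⁻³⁴ J·s)(3×10⁸ m/s) / (106.4×10⁻⁹ m) = 11.6527 eV

Therefore:
φ = 11.6527 - 8.053 = 3.60 eV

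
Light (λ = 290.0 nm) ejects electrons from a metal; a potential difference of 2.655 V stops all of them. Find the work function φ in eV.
1.62 eV

The stopping potential gives the maximum kinetic energy: KE_max = eV_s = 2.655 eV

From Einstein's photoelectric equation: KE_max = hc/λ - φ
Rearranging: φ = hc/λ - KE_max

Calculate photon energy:
E_photon = hc/λ = (6.626×10⁻³⁴ J·s)(3×10⁸ m/s) / (290.0×10⁻⁹ m) = 4.2753 eV

Therefore:
φ = 4.2753 - 2.655 = 1.62 eV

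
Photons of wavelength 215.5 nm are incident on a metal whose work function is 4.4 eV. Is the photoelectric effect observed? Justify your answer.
Yes

For photoemission, the photon energy must exceed the work function.

Photon energy: E = hc/λ = 5.7533 eV
Work function: φ = 4.4 eV

Since E_photon (5.7533 eV) > φ (4.4 eV), photoemission WILL occur.
The threshold wavelength is λ₀ = hc/φ = 281.8 nm.
Since 215.5 nm < 281.8 nm, the light has sufficient energy.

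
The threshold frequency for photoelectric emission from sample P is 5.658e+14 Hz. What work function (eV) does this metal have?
2.34 eV

At the threshold frequency, photon energy equals work function:
φ = hf₀

Calculating:
φ = (6.626×10⁻³⁴ J·s)(5.658e+14 Hz)
φ = 2.34 eV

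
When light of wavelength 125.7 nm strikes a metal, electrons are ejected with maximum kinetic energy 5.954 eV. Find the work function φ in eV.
3.91 eV

From Einstein's photoelectric equation: KE_max = hf - φ = hc/λ - φ

Rearranging for φ:
φ = hc/λ - KE_max

Calculate photon energy:
E_photon = hc/λ = 9.8635 eV

Therefore:
φ = 9.8635 - 5.954 = 3.91 eV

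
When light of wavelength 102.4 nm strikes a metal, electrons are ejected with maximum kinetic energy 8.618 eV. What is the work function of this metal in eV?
3.49 eV

From Einstein's photoelectric equation: KE_max = hf - φ = hc/λ - φ

Rearranging for φ:
φ = hc/λ - KE_max

Calculate photon energy:
E_photon = hc/λ = 12.1078 eV

Therefore:
φ = 12.1078 - 8.618 = 3.49 eV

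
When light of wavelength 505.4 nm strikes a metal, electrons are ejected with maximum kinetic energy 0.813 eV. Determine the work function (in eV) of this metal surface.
1.64 eV

From Einstein's photoelectric equation: KE_max = hf - φ = hc/λ - φ

Rearranging for φ:
φ = hc/λ - KE_max

Calculate photon energy:
E_photon = hc/λ = 2.4532 eV

Therefore:
φ = 2.4532 - 0.813 = 1.64 eV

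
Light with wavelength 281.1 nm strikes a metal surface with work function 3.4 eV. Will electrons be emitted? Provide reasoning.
Yes

For photoemission, the photon energy must exceed the work function.

Photon energy: E = hc/λ = 4.4107 eV
Work function: φ = 3.4 eV

Since E_photon (4.4107 eV) > φ (3.4 eV), photoemission WILL occur.
The threshold wavelength is λ₀ = hc/φ = 364.7 nm.
Since 281.1 nm < 364.7 nm, the light has sufficient energy.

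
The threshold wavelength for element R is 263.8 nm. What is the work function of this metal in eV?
4.70 eV

At the threshold wavelength, photon energy equals work function:
φ = hc/λ₀

Calculating:
φ = (6.626×10⁻³⁴ J·s)(3×10⁸ m/s) / (263.8×10⁻⁹ m)
φ = 4.70 eV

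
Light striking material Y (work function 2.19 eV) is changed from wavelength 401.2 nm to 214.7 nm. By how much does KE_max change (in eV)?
2.6844 eV

Using Einstein's equation: KE_max = hc/λ - φ

For λ₁ = 401.2 nm:
KE₁ = hc/λ₁ - φ = 3.0903 - 2.19 = 0.9003 eV

For λ₂ = 214.7 nm:
KE₂ = hc/λ₂ - φ = 5.7748 - 2.19 = 3.5848 eV

Change in KE:
ΔKE = KE₂ - KE₁ = 3.5848 - 0.9003 = 2.6844 eV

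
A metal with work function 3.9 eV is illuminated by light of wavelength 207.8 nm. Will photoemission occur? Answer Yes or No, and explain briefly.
Yes

For photoemission, the photon energy must exceed the work function.

Photon energy: E = hc/λ = 5.9665 eV
Work function: φ = 3.9 eV

Since E_photon (5.9665 eV) > φ (3.9 eV), photoemission WILL occur.
The threshold wavelength is λ₀ = hc/φ = 317.9 nm.
Since 207.8 nm < 317.9 nm, the light has sufficient energy.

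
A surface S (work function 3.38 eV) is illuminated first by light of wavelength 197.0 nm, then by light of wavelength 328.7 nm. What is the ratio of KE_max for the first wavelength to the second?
7.4335

Using Einstein's equation: KE_max = hc/λ - φ

For λ₁ = 197.0 nm:
E₁ = hc/λ₁ = 6.2936 eV
KE₁ = E₁ - φ = 6.2936 - 3.38 = 2.9136 eV

For λ₂ = 328.7 nm:
E₂ = hc/λ₂ = 3.7720 eV
KE₂ = E₂ - φ = 3.7720 - 3.38 = 0.3920 eV

Ratio: KE₁/KE₂ = 2.9136/0.3920 = 7.4335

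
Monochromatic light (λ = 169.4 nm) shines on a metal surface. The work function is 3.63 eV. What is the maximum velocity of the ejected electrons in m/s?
1.1392e+06 m/s

First, find the maximum kinetic energy:
E_photon = hc/λ = 7.3190 eV
KE_max = E_photon - φ = 7.3190 - 3.63 = 3.6890 eV

Convert to Joules: KE_max = 3.6890 × 1.602×10⁻¹⁹ J = 5.9105e-19 J

Then use KE = ½mv² to find velocity:
v = √(2·KE/m) = √(2 × 5.9105e-19 J / 9.109e-31 kg)
v = 1.1392e+06 m/s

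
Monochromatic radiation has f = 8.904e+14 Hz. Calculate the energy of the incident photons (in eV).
3.6824 eV

Using E = hf:

E = hf = (6.626×10⁻³⁴ J·s)(8.904e+14 Hz)
E = 3.6824 eV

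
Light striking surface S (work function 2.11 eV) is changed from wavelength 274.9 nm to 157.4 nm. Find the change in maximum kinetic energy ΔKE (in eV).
3.3669 eV

Using Einstein's equation: KE_max = hc/λ - φ

For λ₁ = 274.9 nm:
KE₁ = hc/λ₁ - φ = 4.5102 - 2.11 = 2.4002 eV

For λ₂ = 157.4 nm:
KE₂ = hc/λ₂ - φ = 7.8770 - 2.11 = 5.7670 eV

Change in KE:
ΔKE = KE₂ - KE₁ = 5.7670 - 2.4002 = 3.3669 eV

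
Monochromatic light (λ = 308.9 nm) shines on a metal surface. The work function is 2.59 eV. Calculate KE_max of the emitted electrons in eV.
1.4237 eV

Using Einstein's photoelectric equation: KE_max = hf - φ = hc/λ - φ

First, calculate the photon energy:
E_photon = hc/λ = (6.626×10⁻³⁴ J·s)(3×10⁸ m/s) / (308.9×10⁻⁹ m)
E_photon = 4.0137 eV

Then, the maximum kinetic energy:
KE_max = E_photon - φ = 4.0137 eV - 2.59 eV = 1.4237 eV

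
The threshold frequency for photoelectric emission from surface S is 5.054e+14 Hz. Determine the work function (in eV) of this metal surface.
2.09 eV

At the threshold frequency, photon energy equals work function:
φ = hf₀

Calculating:
φ = (6.626×10⁻³⁴ J·s)(5.054e+14 Hz)
φ = 2.09 eV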